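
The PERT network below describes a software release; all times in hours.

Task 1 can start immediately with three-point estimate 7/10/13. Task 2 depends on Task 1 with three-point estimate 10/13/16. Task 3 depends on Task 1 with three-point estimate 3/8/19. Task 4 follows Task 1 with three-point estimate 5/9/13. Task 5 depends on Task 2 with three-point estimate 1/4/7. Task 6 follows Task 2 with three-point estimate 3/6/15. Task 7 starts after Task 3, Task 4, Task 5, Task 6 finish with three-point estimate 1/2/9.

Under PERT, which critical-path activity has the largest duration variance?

te_Task 1 = (7 + 4·10 + 13)/6 = 60/6 = 10; σ²_Task 1 = ((13−7)/6)² = 1.000
te_Task 2 = (10 + 4·13 + 16)/6 = 78/6 = 13; σ²_Task 2 = ((16−10)/6)² = 1.000
te_Task 3 = (3 + 4·8 + 19)/6 = 54/6 = 9; σ²_Task 3 = ((19−3)/6)² = 7.111
te_Task 4 = (5 + 4·9 + 13)/6 = 54/6 = 9; σ²_Task 4 = ((13−5)/6)² = 1.778
te_Task 5 = (1 + 4·4 + 7)/6 = 24/6 = 4; σ²_Task 5 = ((7−1)/6)² = 1.000
te_Task 6 = (3 + 4·6 + 15)/6 = 42/6 = 7; σ²_Task 6 = ((15−3)/6)² = 4.000
te_Task 7 = (1 + 4·2 + 9)/6 = 18/6 = 3; σ²_Task 7 = ((9−1)/6)² = 1.778

Forward pass:
ES_Task 1 = 0; EF_Task 1 = 10
ES_Task 2 = 10; EF_Task 2 = 10+13 = 23
ES_Task 3 = 10; EF_Task 3 = 10+9 = 19
ES_Task 4 = 10; EF_Task 4 = 10+9 = 19
ES_Task 5 = 23; EF_Task 5 = 23+4 = 27
ES_Task 6 = 23; EF_Task 6 = 23+7 = 30
ES_Task 7 = max(EF_Task 3=19, EF_Task 4=19, EF_Task 5=27, EF_Task 6=30) = 30; EF_Task 7 = 30+3 = 33
Expected project duration μ = 33 hours. Critical path: Task 1 → Task 2 → Task 6 → Task 7.

Variances on critical path: σ²_Task 1=1.000, σ²_Task 2=1.000, σ²_Task 6=4.000, σ²_Task 7=1.778.
Largest is σ²_Task 6 = 4.000.

Task 6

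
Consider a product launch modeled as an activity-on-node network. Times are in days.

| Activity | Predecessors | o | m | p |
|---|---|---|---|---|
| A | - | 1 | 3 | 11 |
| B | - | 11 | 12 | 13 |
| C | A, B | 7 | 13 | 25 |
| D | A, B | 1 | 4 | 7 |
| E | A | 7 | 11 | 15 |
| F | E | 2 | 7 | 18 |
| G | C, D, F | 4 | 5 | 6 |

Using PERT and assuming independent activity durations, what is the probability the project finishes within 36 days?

te_A = (1 + 4·3 + 11)/6 = 24/6 = 4; σ²_A = ((11−1)/6)² = 2.778
te_B = (11 + 4·12 + 13)/6 = 72/6 = 12; σ²_B = ((13−11)/6)² = 0.111
te_C = (7 + 4·13 + 25)/6 = 84/6 = 14; σ²_C = ((25−7)/6)² = 9.000
te_D = (1 + 4·4 + 7)/6 = 24/6 = 4; σ²_D = ((7−1)/6)² = 1.000
te_E = (7 + 4·11 + 15)/6 = 66/6 = 11; σ²_E = ((15−7)/6)² = 1.778
te_F = (2 + 4·7 + 18)/6 = 48/6 = 8; σ²_F = ((18−2)/6)² = 7.111
te_G = (4 + 4·5 + 6)/6 = 30/6 = 5; σ²_G = ((6−4)/6)² = 0.111

Forward pass:
ES_A = 0; EF_A = 4
ES_B = 0; EF_B = 12
ES_C = max(EF_A=4, EF_B=12) = 12; EF_C = 12+14 = 26
ES_D = max(EF_A=4, EF_B=12) = 12; EF_D = 12+4 = 16
ES_E = 4; EF_E = 4+11 = 15
ES_F = 15; EF_F = 15+8 = 23
ES_G = max(EF_C=26, EF_D=16, EF_F=23) = 26; EF_G = 26+5 = 31
Expected project duration μ = 31 days. Critical path: B → C → G.

Variance along critical path = 0.111 + 9.000 + 0.111 = 9.222; σ = √9.222 = 3.037 days.
Z = (36 − 31) / 3.037 = 1.646
P(T ≤ 36) = Φ(1.646) ≈ 0.950

0.950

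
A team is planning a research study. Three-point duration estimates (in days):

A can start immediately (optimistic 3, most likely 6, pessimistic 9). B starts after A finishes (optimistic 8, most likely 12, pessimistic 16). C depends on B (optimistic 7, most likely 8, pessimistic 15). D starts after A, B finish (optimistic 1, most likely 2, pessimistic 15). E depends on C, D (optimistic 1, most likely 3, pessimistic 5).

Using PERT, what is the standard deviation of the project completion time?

te_A = (3 + 4·6 + 9)/6 = 36/6 = 6; σ²_A = ((9−3)/6)² = 1.000
te_B = (8 + 4·12 + 16)/6 = 72/6 = 12; σ²_B = ((16−8)/6)² = 1.778
te_C = (7 + 4·8 + 15)/6 = 54/6 = 9; σ²_C = ((15−7)/6)² = 1.778
te_D = (1 + 4·2 + 15)/6 = 24/6 = 4; σ²_D = ((15−1)/6)² = 5.444
te_E = (1 + 4·3 + 5)/6 = 18/6 = 3; σ²_E = ((5−1)/6)² = 0.444

Forward pass:
ES_A = 0; EF_A = 6
ES_B = 6; EF_B = 6+12 = 18
ES_C = 18; EF_C = 18+9 = 27
ES_D = max(EF_A=6, EF_B=18) = 18; EF_D = 18+4 = 22
ES_E = max(EF_C=27, EF_D=22) = 27; EF_E = 27+3 = 30
Expected project duration μ = 30 days. Critical path: A → B → C → E.

Variance along critical path = 1.000 + 1.778 + 1.778 + 0.444 = 5.000
σ = √5.000 = 2.236 days

2.24 days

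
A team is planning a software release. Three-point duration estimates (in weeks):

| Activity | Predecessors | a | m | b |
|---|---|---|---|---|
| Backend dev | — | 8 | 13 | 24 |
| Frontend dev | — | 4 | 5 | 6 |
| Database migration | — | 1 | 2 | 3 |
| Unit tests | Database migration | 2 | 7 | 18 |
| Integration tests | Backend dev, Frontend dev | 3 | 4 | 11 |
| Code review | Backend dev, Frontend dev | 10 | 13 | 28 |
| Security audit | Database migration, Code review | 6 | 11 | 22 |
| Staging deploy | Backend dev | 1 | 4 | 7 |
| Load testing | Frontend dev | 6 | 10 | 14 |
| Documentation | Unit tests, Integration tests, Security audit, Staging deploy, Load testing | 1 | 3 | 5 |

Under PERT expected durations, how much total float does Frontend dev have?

9 weeks

te_Backend dev = (8 + 4·13 + 24)/6 = 84/6 = 14
te_Frontend dev = (4 + 4·5 + 6)/6 = 30/6 = 5
te_Database migration = (1 + 4·2 + 3)/6 = 12/6 = 2
te_Unit tests = (2 + 4·7 + 18)/6 = 48/6 = 8
te_Integration tests = (3 + 4·4 + 11)/6 = 30/6 = 5
te_Code review = (10 + 4·13 + 28)/6 = 90/6 = 15
te_Security audit = (6 + 4·11 + 22)/6 = 72/6 = 12
te_Staging deploy = (1 + 4·4 + 7)/6 = 24/6 = 4
te_Load testing = (6 + 4·10 + 14)/6 = 60/6 = 10
te_Documentation = (1 + 4·3 + 5)/6 = 18/6 = 3

Forward pass:
ES_Backend dev = 0; EF_Backend dev = 14
ES_Frontend dev = 0; EF_Frontend dev = 5
ES_Database migration = 0; EF_Database migration = 2
ES_Unit tests = 2; EF_Unit tests = 2+8 = 10
ES_Integration tests = max(EF_Backend dev=14, EF_Frontend dev=5) = 14; EF_Integration tests = 14+5 = 19
ES_Code review = max(EF_Backend dev=14, EF_Frontend dev=5) = 14; EF_Code review = 14+15 = 29
ES_Security audit = max(EF_Database migration=2, EF_Code review=29) = 29; EF_Security audit = 29+12 = 41
ES_Staging deploy = 14; EF_Staging deploy = 14+4 = 18
ES_Load testing = 5; EF_Load testing = 5+10 = 15
ES_Documentation = max(EF_Unit tests=10, EF_Integration tests=19, EF_Security audit=41, EF_Staging deploy=18, EF_Load testing=15) = 41; EF_Documentation = 41+3 = 44
Expected project duration μ = 44 weeks. Critical path: Backend dev → Code review → Security audit → Documentation.

Backward pass:
LF_Documentation = 44; LS_Documentation = 44−3 = 41
LF_Load testing = LS_Documentation = 41; LS_Load testing = 41−10 = 31
LF_Staging deploy = LS_Documentation = 41; LS_Staging deploy = 41−4 = 37
LF_Security audit = LS_Documentation = 41; LS_Security audit = 41−12 = 29
LF_Code review = LS_Security audit = 29; LS_Code review = 29−15 = 14
LF_Integration tests = LS_Documentation = 41; LS_Integration tests = 41−5 = 36
LF_Unit tests = LS_Documentation = 41; LS_Unit tests = 41−8 = 33
LF_Database migration = min(LS_Unit tests=33, LS_Security audit=29) = 29; LS_Database migration = 29−2 = 27
LF_Frontend dev = min(LS_Integration tests=36, LS_Code review=14, LS_Load testing=31) = 14; LS_Frontend dev = 14−5 = 9
LF_Backend dev = min(LS_Integration tests=36, LS_Code review=14, LS_Staging deploy=37) = 14; LS_Backend dev = 14−14 = 0
Slack_Frontend dev = LS_Frontend dev − ES_Frontend dev = 9 − 0 = 9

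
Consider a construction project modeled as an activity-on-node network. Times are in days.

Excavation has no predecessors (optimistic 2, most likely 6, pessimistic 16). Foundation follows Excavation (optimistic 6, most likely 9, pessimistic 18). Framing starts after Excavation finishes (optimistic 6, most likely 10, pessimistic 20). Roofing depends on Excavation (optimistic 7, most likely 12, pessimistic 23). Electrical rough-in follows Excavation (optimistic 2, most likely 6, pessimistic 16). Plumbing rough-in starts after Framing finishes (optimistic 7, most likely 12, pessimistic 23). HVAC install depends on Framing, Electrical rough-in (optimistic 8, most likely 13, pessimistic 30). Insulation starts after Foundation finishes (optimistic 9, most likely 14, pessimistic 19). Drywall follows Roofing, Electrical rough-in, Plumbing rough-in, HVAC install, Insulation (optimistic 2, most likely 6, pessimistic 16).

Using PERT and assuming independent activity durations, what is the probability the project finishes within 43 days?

0.709

te_Excavation = (2 + 4·6 + 16)/6 = 42/6 = 7; σ²_Excavation = ((16−2)/6)² = 5.444
te_Foundation = (6 + 4·9 + 18)/6 = 60/6 = 10; σ²_Foundation = ((18−6)/6)² = 4.000
te_Framing = (6 + 4·10 + 20)/6 = 66/6 = 11; σ²_Framing = ((20−6)/6)² = 5.444
te_Roofing = (7 + 4·12 + 23)/6 = 78/6 = 13; σ²_Roofing = ((23−7)/6)² = 7.111
te_Electrical rough-in = (2 + 4·6 + 16)/6 = 42/6 = 7; σ²_Electrical rough-in = ((16−2)/6)² = 5.444
te_Plumbing rough-in = (7 + 4·12 + 23)/6 = 78/6 = 13; σ²_Plumbing rough-in = ((23−7)/6)² = 7.111
te_HVAC install = (8 + 4·13 + 30)/6 = 90/6 = 15; σ²_HVAC install = ((30−8)/6)² = 13.444
te_Insulation = (9 + 4·14 + 19)/6 = 84/6 = 14; σ²_Insulation = ((19−9)/6)² = 2.778
te_Drywall = (2 + 4·6 + 16)/6 = 42/6 = 7; σ²_Drywall = ((16−2)/6)² = 5.444

Forward pass:
ES_Excavation = 0; EF_Excavation = 7
ES_Foundation = 7; EF_Foundation = 7+10 = 17
ES_Framing = 7; EF_Framing = 7+11 = 18
ES_Roofing = 7; EF_Roofing = 7+13 = 20
ES_Electrical rough-in = 7; EF_Electrical rough-in = 7+7 = 14
ES_Plumbing rough-in = 18; EF_Plumbing rough-in = 18+13 = 31
ES_HVAC install = max(EF_Framing=18, EF_Electrical rough-in=14) = 18; EF_HVAC install = 18+15 = 33
ES_Insulation = 17; EF_Insulation = 17+14 = 31
ES_Drywall = max(EF_Roofing=20, EF_Electrical rough-in=14, EF_Plumbing rough-in=31, EF_HVAC install=33, EF_Insulation=31) = 33; EF_Drywall = 33+7 = 40
Expected project duration μ = 40 days. Critical path: Excavation → Framing → HVAC install → Drywall.

Variance along critical path = 5.444 + 5.444 + 13.444 + 5.444 = 29.778; σ = √29.778 = 5.457 days.
Z = (43 − 40) / 5.457 = 0.550
P(T ≤ 43) = Φ(0.550) ≈ 0.709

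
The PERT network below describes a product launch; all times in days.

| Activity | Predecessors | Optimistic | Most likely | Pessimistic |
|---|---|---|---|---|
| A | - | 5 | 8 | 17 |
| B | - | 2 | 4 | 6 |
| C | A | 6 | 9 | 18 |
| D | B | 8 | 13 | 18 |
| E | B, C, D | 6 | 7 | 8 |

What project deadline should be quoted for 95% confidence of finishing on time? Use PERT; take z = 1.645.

te_A = (5 + 4·8 + 17)/6 = 54/6 = 9; σ²_A = ((17−5)/6)² = 4.000
te_B = (2 + 4·4 + 6)/6 = 24/6 = 4; σ²_B = ((6−2)/6)² = 0.444
te_C = (6 + 4·9 + 18)/6 = 60/6 = 10; σ²_C = ((18−6)/6)² = 4.000
te_D = (8 + 4·13 + 18)/6 = 78/6 = 13; σ²_D = ((18−8)/6)² = 2.778
te_E = (6 + 4·7 + 8)/6 = 42/6 = 7; σ²_E = ((8−6)/6)² = 0.111

Forward pass:
ES_A = 0; EF_A = 9
ES_B = 0; EF_B = 4
ES_C = 9; EF_C = 9+10 = 19
ES_D = 4; EF_D = 4+13 = 17
ES_E = max(EF_B=4, EF_C=19, EF_D=17) = 19; EF_E = 19+7 = 26
Expected project duration μ = 26 days. Critical path: A → C → E.

Variance along critical path = 4.000 + 4.000 + 0.111 = 8.111; σ = 2.848 days.
D = μ + z·σ = 26 + 1.645·2.848 = 30.7 days

30.7 days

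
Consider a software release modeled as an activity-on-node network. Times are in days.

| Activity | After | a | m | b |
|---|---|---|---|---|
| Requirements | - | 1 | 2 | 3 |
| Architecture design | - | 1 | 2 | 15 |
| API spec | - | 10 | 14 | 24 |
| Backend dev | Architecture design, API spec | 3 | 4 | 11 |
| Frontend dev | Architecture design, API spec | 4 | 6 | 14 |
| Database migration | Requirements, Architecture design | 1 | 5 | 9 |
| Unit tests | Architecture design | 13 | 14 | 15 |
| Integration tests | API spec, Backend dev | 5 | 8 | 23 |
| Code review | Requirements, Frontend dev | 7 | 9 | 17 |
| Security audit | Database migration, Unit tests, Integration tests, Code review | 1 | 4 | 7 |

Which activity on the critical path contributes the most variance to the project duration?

API spec

te_Requirements = (1 + 4·2 + 3)/6 = 12/6 = 2; σ²_Requirements = ((3−1)/6)² = 0.111
te_Architecture design = (1 + 4·2 + 15)/6 = 24/6 = 4; σ²_Architecture design = ((15−1)/6)² = 5.444
te_API spec = (10 + 4·14 + 24)/6 = 90/6 = 15; σ²_API spec = ((24−10)/6)² = 5.444
te_Backend dev = (3 + 4·4 + 11)/6 = 30/6 = 5; σ²_Backend dev = ((11−3)/6)² = 1.778
te_Frontend dev = (4 + 4·6 + 14)/6 = 42/6 = 7; σ²_Frontend dev = ((14−4)/6)² = 2.778
te_Database migration = (1 + 4·5 + 9)/6 = 30/6 = 5; σ²_Database migration = ((9−1)/6)² = 1.778
te_Unit tests = (13 + 4·14 + 15)/6 = 84/6 = 14; σ²_Unit tests = ((15−13)/6)² = 0.111
te_Integration tests = (5 + 4·8 + 23)/6 = 60/6 = 10; σ²_Integration tests = ((23−5)/6)² = 9.000
te_Code review = (7 + 4·9 + 17)/6 = 60/6 = 10; σ²_Code review = ((17−7)/6)² = 2.778
te_Security audit = (1 + 4·4 + 7)/6 = 24/6 = 4; σ²_Security audit = ((7−1)/6)² = 1.000

Forward pass:
ES_Requirements = 0; EF_Requirements = 2
ES_Architecture design = 0; EF_Architecture design = 4
ES_API spec = 0; EF_API spec = 15
ES_Backend dev = max(EF_Architecture design=4, EF_API spec=15) = 15; EF_Backend dev = 15+5 = 20
ES_Frontend dev = max(EF_Architecture design=4, EF_API spec=15) = 15; EF_Frontend dev = 15+7 = 22
ES_Database migration = max(EF_Requirements=2, EF_Architecture design=4) = 4; EF_Database migration = 4+5 = 9
ES_Unit tests = 4; EF_Unit tests = 4+14 = 18
ES_Integration tests = max(EF_API spec=15, EF_Backend dev=20) = 20; EF_Integration tests = 20+10 = 30
ES_Code review = max(EF_Requirements=2, EF_Frontend dev=22) = 22; EF_Code review = 22+10 = 32
ES_Security audit = max(EF_Database migration=9, EF_Unit tests=18, EF_Integration tests=30, EF_Code review=32) = 32; EF_Security audit = 32+4 = 36
Expected project duration μ = 36 days. Critical path: API spec → Frontend dev → Code review → Security audit.

Variances on critical path: σ²_API spec=5.444, σ²_Frontend dev=2.778, σ²_Code review=2.778, σ²_Security audit=1.000.
Largest is σ²_API spec = 5.444.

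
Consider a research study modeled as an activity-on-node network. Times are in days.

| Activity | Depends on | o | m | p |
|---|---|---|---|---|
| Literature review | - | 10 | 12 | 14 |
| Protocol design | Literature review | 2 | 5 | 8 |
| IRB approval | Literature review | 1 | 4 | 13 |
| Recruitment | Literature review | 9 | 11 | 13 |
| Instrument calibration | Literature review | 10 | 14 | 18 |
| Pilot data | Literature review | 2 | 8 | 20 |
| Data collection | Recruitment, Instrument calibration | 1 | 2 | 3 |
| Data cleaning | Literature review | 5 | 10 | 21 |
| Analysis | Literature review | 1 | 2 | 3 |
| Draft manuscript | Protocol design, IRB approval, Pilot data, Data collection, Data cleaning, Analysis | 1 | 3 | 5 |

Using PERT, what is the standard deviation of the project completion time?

te_Literature review = (10 + 4·12 + 14)/6 = 72/6 = 12; σ²_Literature review = ((14−10)/6)² = 0.444
te_Protocol design = (2 + 4·5 + 8)/6 = 30/6 = 5; σ²_Protocol design = ((8−2)/6)² = 1.000
te_IRB approval = (1 + 4·4 + 13)/6 = 30/6 = 5; σ²_IRB approval = ((13−1)/6)² = 4.000
te_Recruitment = (9 + 4·11 + 13)/6 = 66/6 = 11; σ²_Recruitment = ((13−9)/6)² = 0.444
te_Instrument calibration = (10 + 4·14 + 18)/6 = 84/6 = 14; σ²_Instrument calibration = ((18−10)/6)² = 1.778
te_Pilot data = (2 + 4·8 + 20)/6 = 54/6 = 9; σ²_Pilot data = ((20−2)/6)² = 9.000
te_Data collection = (1 + 4·2 + 3)/6 = 12/6 = 2; σ²_Data collection = ((3−1)/6)² = 0.111
te_Data cleaning = (5 + 4·10 + 21)/6 = 66/6 = 11; σ²_Data cleaning = ((21−5)/6)² = 7.111
te_Analysis = (1 + 4·2 + 3)/6 = 12/6 = 2; σ²_Analysis = ((3−1)/6)² = 0.111
te_Draft manuscript = (1 + 4·3 + 5)/6 = 18/6 = 3; σ²_Draft manuscript = ((5−1)/6)² = 0.444

Forward pass:
ES_Literature review = 0; EF_Literature review = 12
ES_Protocol design = 12; EF_Protocol design = 12+5 = 17
ES_IRB approval = 12; EF_IRB approval = 12+5 = 17
ES_Recruitment = 12; EF_Recruitment = 12+11 = 23
ES_Instrument calibration = 12; EF_Instrument calibration = 12+14 = 26
ES_Pilot data = 12; EF_Pilot data = 12+9 = 21
ES_Data collection = max(EF_Recruitment=23, EF_Instrument calibration=26) = 26; EF_Data collection = 26+2 = 28
ES_Data cleaning = 12; EF_Data cleaning = 12+11 = 23
ES_Analysis = 12; EF_Analysis = 12+2 = 14
ES_Draft manuscript = max(EF_Protocol design=17, EF_IRB approval=17, EF_Pilot data=21, EF_Data collection=28, EF_Data cleaning=23, EF_Analysis=14) = 28; EF_Draft manuscript = 28+3 = 31
Expected project duration μ = 31 days. Critical path: Literature review → Instrument calibration → Data collection → Draft manuscript.

Variance along critical path = 0.444 + 1.778 + 0.111 + 0.444 = 2.778
σ = √2.778 = 1.667 days

1.67 days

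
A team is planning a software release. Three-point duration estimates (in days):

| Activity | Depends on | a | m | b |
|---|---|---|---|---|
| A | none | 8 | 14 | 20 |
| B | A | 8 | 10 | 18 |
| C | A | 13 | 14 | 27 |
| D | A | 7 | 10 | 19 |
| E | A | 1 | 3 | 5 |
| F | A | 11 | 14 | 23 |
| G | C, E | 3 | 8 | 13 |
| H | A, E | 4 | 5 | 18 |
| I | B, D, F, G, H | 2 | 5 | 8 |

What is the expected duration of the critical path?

te_A = (8 + 4·14 + 20)/6 = 84/6 = 14
te_B = (8 + 4·10 + 18)/6 = 66/6 = 11
te_C = (13 + 4·14 + 27)/6 = 96/6 = 16
te_D = (7 + 4·10 + 19)/6 = 66/6 = 11
te_E = (1 + 4·3 + 5)/6 = 18/6 = 3
te_F = (11 + 4·14 + 23)/6 = 90/6 = 15
te_G = (3 + 4·8 + 13)/6 = 48/6 = 8
te_H = (4 + 4·5 + 18)/6 = 42/6 = 7
te_I = (2 + 4·5 + 8)/6 = 30/6 = 5

Forward pass:
ES_A = 0; EF_A = 14
ES_B = 14; EF_B = 14+11 = 25
ES_C = 14; EF_C = 14+16 = 30
ES_D = 14; EF_D = 14+11 = 25
ES_E = 14; EF_E = 14+3 = 17
ES_F = 14; EF_F = 14+15 = 29
ES_G = max(EF_C=30, EF_E=17) = 30; EF_G = 30+8 = 38
ES_H = max(EF_A=14, EF_E=17) = 17; EF_H = 17+7 = 24
ES_I = max(EF_B=25, EF_D=25, EF_F=29, EF_G=38, EF_H=24) = 38; EF_I = 38+5 = 43
Expected project duration μ = 43 days. Critical path: A → C → G → I.

43 days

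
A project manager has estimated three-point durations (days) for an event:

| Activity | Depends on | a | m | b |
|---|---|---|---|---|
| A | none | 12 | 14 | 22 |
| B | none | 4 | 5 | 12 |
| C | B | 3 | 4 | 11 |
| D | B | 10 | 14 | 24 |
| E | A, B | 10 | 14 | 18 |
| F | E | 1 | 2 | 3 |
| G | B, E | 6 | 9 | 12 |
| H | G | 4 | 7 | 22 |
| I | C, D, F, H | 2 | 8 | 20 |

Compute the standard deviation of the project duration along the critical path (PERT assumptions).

4.85 days

te_A = (12 + 4·14 + 22)/6 = 90/6 = 15; σ²_A = ((22−12)/6)² = 2.778
te_B = (4 + 4·5 + 12)/6 = 36/6 = 6; σ²_B = ((12−4)/6)² = 1.778
te_C = (3 + 4·4 + 11)/6 = 30/6 = 5; σ²_C = ((11−3)/6)² = 1.778
te_D = (10 + 4·14 + 24)/6 = 90/6 = 15; σ²_D = ((24−10)/6)² = 5.444
te_E = (10 + 4·14 + 18)/6 = 84/6 = 14; σ²_E = ((18−10)/6)² = 1.778
te_F = (1 + 4·2 + 3)/6 = 12/6 = 2; σ²_F = ((3−1)/6)² = 0.111
te_G = (6 + 4·9 + 12)/6 = 54/6 = 9; σ²_G = ((12−6)/6)² = 1.000
te_H = (4 + 4·7 + 22)/6 = 54/6 = 9; σ²_H = ((22−4)/6)² = 9.000
te_I = (2 + 4·8 + 20)/6 = 54/6 = 9; σ²_I = ((20−2)/6)² = 9.000

Forward pass:
ES_A = 0; EF_A = 15
ES_B = 0; EF_B = 6
ES_C = 6; EF_C = 6+5 = 11
ES_D = 6; EF_D = 6+15 = 21
ES_E = max(EF_A=15, EF_B=6) = 15; EF_E = 15+14 = 29
ES_F = 29; EF_F = 29+2 = 31
ES_G = max(EF_B=6, EF_E=29) = 29; EF_G = 29+9 = 38
ES_H = 38; EF_H = 38+9 = 47
ES_I = max(EF_C=11, EF_D=21, EF_F=31, EF_H=47) = 47; EF_I = 47+9 = 56
Expected project duration μ = 56 days. Critical path: A → E → G → H → I.

Variance along critical path = 2.778 + 1.778 + 1.000 + 9.000 + 9.000 = 23.556
σ = √23.556 = 4.853 days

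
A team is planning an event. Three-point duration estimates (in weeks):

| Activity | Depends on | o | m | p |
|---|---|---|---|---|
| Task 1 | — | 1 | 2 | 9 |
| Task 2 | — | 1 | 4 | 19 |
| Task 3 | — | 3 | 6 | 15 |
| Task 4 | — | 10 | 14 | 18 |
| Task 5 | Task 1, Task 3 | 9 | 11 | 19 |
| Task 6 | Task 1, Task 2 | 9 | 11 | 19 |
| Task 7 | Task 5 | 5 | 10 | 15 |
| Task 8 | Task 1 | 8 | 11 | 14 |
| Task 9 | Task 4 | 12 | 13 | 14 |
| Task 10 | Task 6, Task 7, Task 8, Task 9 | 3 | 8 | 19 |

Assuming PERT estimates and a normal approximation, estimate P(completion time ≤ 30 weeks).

0.025

te_Task 1 = (1 + 4·2 + 9)/6 = 18/6 = 3; σ²_Task 1 = ((9−1)/6)² = 1.778
te_Task 2 = (1 + 4·4 + 19)/6 = 36/6 = 6; σ²_Task 2 = ((19−1)/6)² = 9.000
te_Task 3 = (3 + 4·6 + 15)/6 = 42/6 = 7; σ²_Task 3 = ((15−3)/6)² = 4.000
te_Task 4 = (10 + 4·14 + 18)/6 = 84/6 = 14; σ²_Task 4 = ((18−10)/6)² = 1.778
te_Task 5 = (9 + 4·11 + 19)/6 = 72/6 = 12; σ²_Task 5 = ((19−9)/6)² = 2.778
te_Task 6 = (9 + 4·11 + 19)/6 = 72/6 = 12; σ²_Task 6 = ((19−9)/6)² = 2.778
te_Task 7 = (5 + 4·10 + 15)/6 = 60/6 = 10; σ²_Task 7 = ((15−5)/6)² = 2.778
te_Task 8 = (8 + 4·11 + 14)/6 = 66/6 = 11; σ²_Task 8 = ((14−8)/6)² = 1.000
te_Task 9 = (12 + 4·13 + 14)/6 = 78/6 = 13; σ²_Task 9 = ((14−12)/6)² = 0.111
te_Task 10 = (3 + 4·8 + 19)/6 = 54/6 = 9; σ²_Task 10 = ((19−3)/6)² = 7.111

Forward pass:
ES_Task 1 = 0; EF_Task 1 = 3
ES_Task 2 = 0; EF_Task 2 = 6
ES_Task 3 = 0; EF_Task 3 = 7
ES_Task 4 = 0; EF_Task 4 = 14
ES_Task 5 = max(EF_Task 1=3, EF_Task 3=7) = 7; EF_Task 5 = 7+12 = 19
ES_Task 6 = max(EF_Task 1=3, EF_Task 2=6) = 6; EF_Task 6 = 6+12 = 18
ES_Task 7 = 19; EF_Task 7 = 19+10 = 29
ES_Task 8 = 3; EF_Task 8 = 3+11 = 14
ES_Task 9 = 14; EF_Task 9 = 14+13 = 27
ES_Task 10 = max(EF_Task 6=18, EF_Task 7=29, EF_Task 8=14, EF_Task 9=27) = 29; EF_Task 10 = 29+9 = 38
Expected project duration μ = 38 weeks. Critical path: Task 3 → Task 5 → Task 7 → Task 10.

Variance along critical path = 4.000 + 2.778 + 2.778 + 7.111 = 16.667; σ = √16.667 = 4.082 weeks.
Z = (30 − 38) / 4.082 = -1.960
P(T ≤ 30) = Φ(-1.960) ≈ 0.025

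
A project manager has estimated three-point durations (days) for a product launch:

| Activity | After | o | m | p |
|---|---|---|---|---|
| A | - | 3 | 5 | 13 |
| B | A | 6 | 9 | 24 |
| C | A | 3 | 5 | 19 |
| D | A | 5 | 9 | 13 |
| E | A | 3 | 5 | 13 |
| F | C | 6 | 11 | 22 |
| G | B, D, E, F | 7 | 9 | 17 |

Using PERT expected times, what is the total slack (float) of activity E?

13 days

te_A = (3 + 4·5 + 13)/6 = 36/6 = 6
te_B = (6 + 4·9 + 24)/6 = 66/6 = 11
te_C = (3 + 4·5 + 19)/6 = 42/6 = 7
te_D = (5 + 4·9 + 13)/6 = 54/6 = 9
te_E = (3 + 4·5 + 13)/6 = 36/6 = 6
te_F = (6 + 4·11 + 22)/6 = 72/6 = 12
te_G = (7 + 4·9 + 17)/6 = 60/6 = 10

Forward pass:
ES_A = 0; EF_A = 6
ES_B = 6; EF_B = 6+11 = 17
ES_C = 6; EF_C = 6+7 = 13
ES_D = 6; EF_D = 6+9 = 15
ES_E = 6; EF_E = 6+6 = 12
ES_F = 13; EF_F = 13+12 = 25
ES_G = max(EF_B=17, EF_D=15, EF_E=12, EF_F=25) = 25; EF_G = 25+10 = 35
Expected project duration μ = 35 days. Critical path: A → C → F → G.

Backward pass:
LF_G = 35; LS_G = 35−10 = 25
LF_F = LS_G = 25; LS_F = 25−12 = 13
LF_E = LS_G = 25; LS_E = 25−6 = 19
LF_D = LS_G = 25; LS_D = 25−9 = 16
LF_C = LS_F = 13; LS_C = 13−7 = 6
LF_B = LS_G = 25; LS_B = 25−11 = 14
LF_A = min(LS_B=14, LS_C=6, LS_D=16, LS_E=19) = 6; LS_A = 6−6 = 0
Slack_E = LS_E − ES_E = 19 − 6 = 13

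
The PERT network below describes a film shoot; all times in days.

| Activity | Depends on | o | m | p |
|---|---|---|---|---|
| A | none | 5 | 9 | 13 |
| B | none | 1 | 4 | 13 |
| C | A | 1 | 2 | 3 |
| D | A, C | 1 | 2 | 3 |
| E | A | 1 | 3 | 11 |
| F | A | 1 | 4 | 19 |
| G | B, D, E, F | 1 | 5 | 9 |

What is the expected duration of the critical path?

te_A = (5 + 4·9 + 13)/6 = 54/6 = 9
te_B = (1 + 4·4 + 13)/6 = 30/6 = 5
te_C = (1 + 4·2 + 3)/6 = 12/6 = 2
te_D = (1 + 4·2 + 3)/6 = 12/6 = 2
te_E = (1 + 4·3 + 11)/6 = 24/6 = 4
te_F = (1 + 4·4 + 19)/6 = 36/6 = 6
te_G = (1 + 4·5 + 9)/6 = 30/6 = 5

Forward pass:
ES_A = 0; EF_A = 9
ES_B = 0; EF_B = 5
ES_C = 9; EF_C = 9+2 = 11
ES_D = max(EF_A=9, EF_C=11) = 11; EF_D = 11+2 = 13
ES_E = 9; EF_E = 9+4 = 13
ES_F = 9; EF_F = 9+6 = 15
ES_G = max(EF_B=5, EF_D=13, EF_E=13, EF_F=15) = 15; EF_G = 15+5 = 20
Expected project duration μ = 20 days. Critical path: A → F → G.

20 days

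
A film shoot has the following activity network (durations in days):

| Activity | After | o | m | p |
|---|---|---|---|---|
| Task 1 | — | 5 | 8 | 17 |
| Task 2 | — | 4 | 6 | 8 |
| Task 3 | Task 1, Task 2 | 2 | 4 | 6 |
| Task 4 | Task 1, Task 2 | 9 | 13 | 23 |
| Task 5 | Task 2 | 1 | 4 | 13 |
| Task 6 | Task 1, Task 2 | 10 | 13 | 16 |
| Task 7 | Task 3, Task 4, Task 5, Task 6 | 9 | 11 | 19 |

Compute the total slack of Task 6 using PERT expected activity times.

te_Task 1 = (5 + 4·8 + 17)/6 = 54/6 = 9
te_Task 2 = (4 + 4·6 + 8)/6 = 36/6 = 6
te_Task 3 = (2 + 4·4 + 6)/6 = 24/6 = 4
te_Task 4 = (9 + 4·13 + 23)/6 = 84/6 = 14
te_Task 5 = (1 + 4·4 + 13)/6 = 30/6 = 5
te_Task 6 = (10 + 4·13 + 16)/6 = 78/6 = 13
te_Task 7 = (9 + 4·11 + 19)/6 = 72/6 = 12

Forward pass:
ES_Task 1 = 0; EF_Task 1 = 9
ES_Task 2 = 0; EF_Task 2 = 6
ES_Task 3 = max(EF_Task 1=9, EF_Task 2=6) = 9; EF_Task 3 = 9+4 = 13
ES_Task 4 = max(EF_Task 1=9, EF_Task 2=6) = 9; EF_Task 4 = 9+14 = 23
ES_Task 5 = 6; EF_Task 5 = 6+5 = 11
ES_Task 6 = max(EF_Task 1=9, EF_Task 2=6) = 9; EF_Task 6 = 9+13 = 22
ES_Task 7 = max(EF_Task 3=13, EF_Task 4=23, EF_Task 5=11, EF_Task 6=22) = 23; EF_Task 7 = 23+12 = 35
Expected project duration μ = 35 days. Critical path: Task 1 → Task 4 → Task 7.

Backward pass:
LF_Task 7 = 35; LS_Task 7 = 35−12 = 23
LF_Task 6 = LS_Task 7 = 23; LS_Task 6 = 23−13 = 10
LF_Task 5 = LS_Task 7 = 23; LS_Task 5 = 23−5 = 18
LF_Task 4 = LS_Task 7 = 23; LS_Task 4 = 23−14 = 9
LF_Task 3 = LS_Task 7 = 23; LS_Task 3 = 23−4 = 19
LF_Task 2 = min(LS_Task 3=19, LS_Task 4=9, LS_Task 5=18, LS_Task 6=10) = 9; LS_Task 2 = 9−6 = 3
LF_Task 1 = min(LS_Task 3=19, LS_Task 4=9, LS_Task 6=10) = 9; LS_Task 1 = 9−9 = 0
Slack_Task 6 = LS_Task 6 − ES_Task 6 = 10 − 9 = 1

1 days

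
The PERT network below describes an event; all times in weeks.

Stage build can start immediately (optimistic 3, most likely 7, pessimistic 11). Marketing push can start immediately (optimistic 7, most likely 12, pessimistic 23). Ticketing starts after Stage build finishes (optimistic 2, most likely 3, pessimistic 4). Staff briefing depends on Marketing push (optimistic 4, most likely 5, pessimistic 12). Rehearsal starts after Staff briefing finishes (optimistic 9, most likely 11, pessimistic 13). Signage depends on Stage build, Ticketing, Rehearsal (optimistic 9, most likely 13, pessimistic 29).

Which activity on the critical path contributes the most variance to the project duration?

te_Stage build = (3 + 4·7 + 11)/6 = 42/6 = 7; σ²_Stage build = ((11−3)/6)² = 1.778
te_Marketing push = (7 + 4·12 + 23)/6 = 78/6 = 13; σ²_Marketing push = ((23−7)/6)² = 7.111
te_Ticketing = (2 + 4·3 + 4)/6 = 18/6 = 3; σ²_Ticketing = ((4−2)/6)² = 0.111
te_Staff briefing = (4 + 4·5 + 12)/6 = 36/6 = 6; σ²_Staff briefing = ((12−4)/6)² = 1.778
te_Rehearsal = (9 + 4·11 + 13)/6 = 66/6 = 11; σ²_Rehearsal = ((13−9)/6)² = 0.444
te_Signage = (9 + 4·13 + 29)/6 = 90/6 = 15; σ²_Signage = ((29−9)/6)² = 11.111

Forward pass:
ES_Stage build = 0; EF_Stage build = 7
ES_Marketing push = 0; EF_Marketing push = 13
ES_Ticketing = 7; EF_Ticketing = 7+3 = 10
ES_Staff briefing = 13; EF_Staff briefing = 13+6 = 19
ES_Rehearsal = 19; EF_Rehearsal = 19+11 = 30
ES_Signage = max(EF_Stage build=7, EF_Ticketing=10, EF_Rehearsal=30) = 30; EF_Signage = 30+15 = 45
Expected project duration μ = 45 weeks. Critical path: Marketing push → Staff briefing → Rehearsal → Signage.

Variances on critical path: σ²_Marketing push=7.111, σ²_Staff briefing=1.778, σ²_Rehearsal=0.444, σ²_Signage=11.111.
Largest is σ²_Signage = 11.111.

Signage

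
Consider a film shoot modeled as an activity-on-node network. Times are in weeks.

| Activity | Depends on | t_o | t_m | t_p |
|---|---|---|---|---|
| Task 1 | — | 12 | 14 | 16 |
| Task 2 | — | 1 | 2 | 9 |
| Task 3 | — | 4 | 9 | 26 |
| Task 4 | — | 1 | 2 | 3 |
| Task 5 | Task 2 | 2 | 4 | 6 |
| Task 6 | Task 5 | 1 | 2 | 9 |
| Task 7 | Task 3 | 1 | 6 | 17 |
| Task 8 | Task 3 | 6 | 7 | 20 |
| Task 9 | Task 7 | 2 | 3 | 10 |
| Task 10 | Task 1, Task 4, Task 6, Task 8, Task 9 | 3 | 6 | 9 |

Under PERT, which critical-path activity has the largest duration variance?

te_Task 1 = (12 + 4·14 + 16)/6 = 84/6 = 14; σ²_Task 1 = ((16−12)/6)² = 0.444
te_Task 2 = (1 + 4·2 + 9)/6 = 18/6 = 3; σ²_Task 2 = ((9−1)/6)² = 1.778
te_Task 3 = (4 + 4·9 + 26)/6 = 66/6 = 11; σ²_Task 3 = ((26−4)/6)² = 13.444
te_Task 4 = (1 + 4·2 + 3)/6 = 12/6 = 2; σ²_Task 4 = ((3−1)/6)² = 0.111
te_Task 5 = (2 + 4·4 + 6)/6 = 24/6 = 4; σ²_Task 5 = ((6−2)/6)² = 0.444
te_Task 6 = (1 + 4·2 + 9)/6 = 18/6 = 3; σ²_Task 6 = ((9−1)/6)² = 1.778
te_Task 7 = (1 + 4·6 + 17)/6 = 42/6 = 7; σ²_Task 7 = ((17−1)/6)² = 7.111
te_Task 8 = (6 + 4·7 + 20)/6 = 54/6 = 9; σ²_Task 8 = ((20−6)/6)² = 5.444
te_Task 9 = (2 + 4·3 + 10)/6 = 24/6 = 4; σ²_Task 9 = ((10−2)/6)² = 1.778
te_Task 10 = (3 + 4·6 + 9)/6 = 36/6 = 6; σ²_Task 10 = ((9−3)/6)² = 1.000

Forward pass:
ES_Task 1 = 0; EF_Task 1 = 14
ES_Task 2 = 0; EF_Task 2 = 3
ES_Task 3 = 0; EF_Task 3 = 11
ES_Task 4 = 0; EF_Task 4 = 2
ES_Task 5 = 3; EF_Task 5 = 3+4 = 7
ES_Task 6 = 7; EF_Task 6 = 7+3 = 10
ES_Task 7 = 11; EF_Task 7 = 11+7 = 18
ES_Task 8 = 11; EF_Task 8 = 11+9 = 20
ES_Task 9 = 18; EF_Task 9 = 18+4 = 22
ES_Task 10 = max(EF_Task 1=14, EF_Task 4=2, EF_Task 6=10, EF_Task 8=20, EF_Task 9=22) = 22; EF_Task 10 = 22+6 = 28
Expected project duration μ = 28 weeks. Critical path: Task 3 → Task 7 → Task 9 → Task 10.

Variances on critical path: σ²_Task 3=13.444, σ²_Task 7=7.111, σ²_Task 9=1.778, σ²_Task 10=1.000.
Largest is σ²_Task 3 = 13.444.

Task 3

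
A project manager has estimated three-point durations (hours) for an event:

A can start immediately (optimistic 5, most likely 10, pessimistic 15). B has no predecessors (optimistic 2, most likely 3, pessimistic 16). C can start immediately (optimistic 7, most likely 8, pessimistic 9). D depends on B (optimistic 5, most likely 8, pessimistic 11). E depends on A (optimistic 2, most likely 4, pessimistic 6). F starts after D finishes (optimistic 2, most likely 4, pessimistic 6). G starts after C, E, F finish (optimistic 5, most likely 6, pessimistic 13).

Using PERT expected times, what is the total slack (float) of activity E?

te_A = (5 + 4·10 + 15)/6 = 60/6 = 10
te_B = (2 + 4·3 + 16)/6 = 30/6 = 5
te_C = (7 + 4·8 + 9)/6 = 48/6 = 8
te_D = (5 + 4·8 + 11)/6 = 48/6 = 8
te_E = (2 + 4·4 + 6)/6 = 24/6 = 4
te_F = (2 + 4·4 + 6)/6 = 24/6 = 4
te_G = (5 + 4·6 + 13)/6 = 42/6 = 7

Forward pass:
ES_A = 0; EF_A = 10
ES_B = 0; EF_B = 5
ES_C = 0; EF_C = 8
ES_D = 5; EF_D = 5+8 = 13
ES_E = 10; EF_E = 10+4 = 14
ES_F = 13; EF_F = 13+4 = 17
ES_G = max(EF_C=8, EF_E=14, EF_F=17) = 17; EF_G = 17+7 = 24
Expected project duration μ = 24 hours. Critical path: B → D → F → G.

Backward pass:
LF_G = 24; LS_G = 24−7 = 17
LF_F = LS_G = 17; LS_F = 17−4 = 13
LF_E = LS_G = 17; LS_E = 17−4 = 13
LF_D = LS_F = 13; LS_D = 13−8 = 5
LF_C = LS_G = 17; LS_C = 17−8 = 9
LF_B = LS_D = 5; LS_B = 5−5 = 0
LF_A = LS_E = 13; LS_A = 13−10 = 3
Slack_E = LS_E − ES_E = 13 − 10 = 3

3 hours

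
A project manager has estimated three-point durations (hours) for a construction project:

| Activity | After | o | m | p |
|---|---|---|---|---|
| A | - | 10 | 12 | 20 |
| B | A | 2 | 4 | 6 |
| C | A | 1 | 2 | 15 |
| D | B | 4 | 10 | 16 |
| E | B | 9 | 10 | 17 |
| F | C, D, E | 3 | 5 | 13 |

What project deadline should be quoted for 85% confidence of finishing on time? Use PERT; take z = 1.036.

36.9 hours

te_A = (10 + 4·12 + 20)/6 = 78/6 = 13; σ²_A = ((20−10)/6)² = 2.778
te_B = (2 + 4·4 + 6)/6 = 24/6 = 4; σ²_B = ((6−2)/6)² = 0.444
te_C = (1 + 4·2 + 15)/6 = 24/6 = 4; σ²_C = ((15−1)/6)² = 5.444
te_D = (4 + 4·10 + 16)/6 = 60/6 = 10; σ²_D = ((16−4)/6)² = 4.000
te_E = (9 + 4·10 + 17)/6 = 66/6 = 11; σ²_E = ((17−9)/6)² = 1.778
te_F = (3 + 4·5 + 13)/6 = 36/6 = 6; σ²_F = ((13−3)/6)² = 2.778

Forward pass:
ES_A = 0; EF_A = 13
ES_B = 13; EF_B = 13+4 = 17
ES_C = 13; EF_C = 13+4 = 17
ES_D = 17; EF_D = 17+10 = 27
ES_E = 17; EF_E = 17+11 = 28
ES_F = max(EF_C=17, EF_D=27, EF_E=28) = 28; EF_F = 28+6 = 34
Expected project duration μ = 34 hours. Critical path: A → B → E → F.

Variance along critical path = 2.778 + 0.444 + 1.778 + 2.778 = 7.778; σ = 2.789 hours.
D = μ + z·σ = 34 + 1.036·2.789 = 36.9 hours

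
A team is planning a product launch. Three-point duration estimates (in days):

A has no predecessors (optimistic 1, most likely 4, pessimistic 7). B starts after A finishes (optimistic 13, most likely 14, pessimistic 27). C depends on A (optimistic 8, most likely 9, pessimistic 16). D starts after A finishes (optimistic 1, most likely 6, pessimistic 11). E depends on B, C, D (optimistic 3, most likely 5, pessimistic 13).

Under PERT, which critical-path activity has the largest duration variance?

te_A = (1 + 4·4 + 7)/6 = 24/6 = 4; σ²_A = ((7−1)/6)² = 1.000
te_B = (13 + 4·14 + 27)/6 = 96/6 = 16; σ²_B = ((27−13)/6)² = 5.444
te_C = (8 + 4·9 + 16)/6 = 60/6 = 10; σ²_C = ((16−8)/6)² = 1.778
te_D = (1 + 4·6 + 11)/6 = 36/6 = 6; σ²_D = ((11−1)/6)² = 2.778
te_E = (3 + 4·5 + 13)/6 = 36/6 = 6; σ²_E = ((13−3)/6)² = 2.778

Forward pass:
ES_A = 0; EF_A = 4
ES_B = 4; EF_B = 4+16 = 20
ES_C = 4; EF_C = 4+10 = 14
ES_D = 4; EF_D = 4+6 = 10
ES_E = max(EF_B=20, EF_C=14, EF_D=10) = 20; EF_E = 20+6 = 26
Expected project duration μ = 26 days. Critical path: A → B → E.

Variances on critical path: σ²_A=1.000, σ²_B=5.444, σ²_E=2.778.
Largest is σ²_B = 5.444.

B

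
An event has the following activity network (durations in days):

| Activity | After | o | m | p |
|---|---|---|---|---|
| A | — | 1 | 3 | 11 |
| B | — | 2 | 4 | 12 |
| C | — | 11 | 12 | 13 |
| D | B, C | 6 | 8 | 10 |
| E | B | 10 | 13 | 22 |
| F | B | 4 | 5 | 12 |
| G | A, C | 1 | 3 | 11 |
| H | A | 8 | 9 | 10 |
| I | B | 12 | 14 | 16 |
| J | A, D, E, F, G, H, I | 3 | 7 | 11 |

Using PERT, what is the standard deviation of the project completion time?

1.53 days

te_A = (1 + 4·3 + 11)/6 = 24/6 = 4; σ²_A = ((11−1)/6)² = 2.778
te_B = (2 + 4·4 + 12)/6 = 30/6 = 5; σ²_B = ((12−2)/6)² = 2.778
te_C = (11 + 4·12 + 13)/6 = 72/6 = 12; σ²_C = ((13−11)/6)² = 0.111
te_D = (6 + 4·8 + 10)/6 = 48/6 = 8; σ²_D = ((10−6)/6)² = 0.444
te_E = (10 + 4·13 + 22)/6 = 84/6 = 14; σ²_E = ((22−10)/6)² = 4.000
te_F = (4 + 4·5 + 12)/6 = 36/6 = 6; σ²_F = ((12−4)/6)² = 1.778
te_G = (1 + 4·3 + 11)/6 = 24/6 = 4; σ²_G = ((11−1)/6)² = 2.778
te_H = (8 + 4·9 + 10)/6 = 54/6 = 9; σ²_H = ((10−8)/6)² = 0.111
te_I = (12 + 4·14 + 16)/6 = 84/6 = 14; σ²_I = ((16−12)/6)² = 0.444
te_J = (3 + 4·7 + 11)/6 = 42/6 = 7; σ²_J = ((11−3)/6)² = 1.778

Forward pass:
ES_A = 0; EF_A = 4
ES_B = 0; EF_B = 5
ES_C = 0; EF_C = 12
ES_D = max(EF_B=5, EF_C=12) = 12; EF_D = 12+8 = 20
ES_E = 5; EF_E = 5+14 = 19
ES_F = 5; EF_F = 5+6 = 11
ES_G = max(EF_A=4, EF_C=12) = 12; EF_G = 12+4 = 16
ES_H = 4; EF_H = 4+9 = 13
ES_I = 5; EF_I = 5+14 = 19
ES_J = max(EF_A=4, EF_D=20, EF_E=19, EF_F=11, EF_G=16, EF_H=13, EF_I=19) = 20; EF_J = 20+7 = 27
Expected project duration μ = 27 days. Critical path: C → D → J.

Variance along critical path = 0.111 + 0.444 + 1.778 = 2.333
σ = √2.333 = 1.528 days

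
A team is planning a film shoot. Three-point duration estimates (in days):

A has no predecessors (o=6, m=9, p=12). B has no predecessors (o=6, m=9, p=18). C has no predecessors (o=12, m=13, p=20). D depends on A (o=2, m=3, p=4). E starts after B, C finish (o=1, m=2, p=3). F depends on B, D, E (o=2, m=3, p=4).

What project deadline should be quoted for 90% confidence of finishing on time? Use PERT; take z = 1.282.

20.8 days

te_A = (6 + 4·9 + 12)/6 = 54/6 = 9; σ²_A = ((12−6)/6)² = 1.000
te_B = (6 + 4·9 + 18)/6 = 60/6 = 10; σ²_B = ((18−6)/6)² = 4.000
te_C = (12 + 4·13 + 20)/6 = 84/6 = 14; σ²_C = ((20−12)/6)² = 1.778
te_D = (2 + 4·3 + 4)/6 = 18/6 = 3; σ²_D = ((4−2)/6)² = 0.111
te_E = (1 + 4·2 + 3)/6 = 12/6 = 2; σ²_E = ((3−1)/6)² = 0.111
te_F = (2 + 4·3 + 4)/6 = 18/6 = 3; σ²_F = ((4−2)/6)² = 0.111

Forward pass:
ES_A = 0; EF_A = 9
ES_B = 0; EF_B = 10
ES_C = 0; EF_C = 14
ES_D = 9; EF_D = 9+3 = 12
ES_E = max(EF_B=10, EF_C=14) = 14; EF_E = 14+2 = 16
ES_F = max(EF_B=10, EF_D=12, EF_E=16) = 16; EF_F = 16+3 = 19
Expected project duration μ = 19 days. Critical path: C → E → F.

Variance along critical path = 1.778 + 0.111 + 0.111 = 2.000; σ = 1.414 days.
D = μ + z·σ = 19 + 1.282·1.414 = 20.8 days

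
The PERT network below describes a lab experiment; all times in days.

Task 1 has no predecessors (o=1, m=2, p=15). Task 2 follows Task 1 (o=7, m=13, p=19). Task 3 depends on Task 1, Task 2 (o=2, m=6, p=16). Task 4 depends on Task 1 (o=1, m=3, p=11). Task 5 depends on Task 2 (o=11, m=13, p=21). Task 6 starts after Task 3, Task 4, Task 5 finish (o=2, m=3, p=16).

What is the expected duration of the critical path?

36 days

te_Task 1 = (1 + 4·2 + 15)/6 = 24/6 = 4
te_Task 2 = (7 + 4·13 + 19)/6 = 78/6 = 13
te_Task 3 = (2 + 4·6 + 16)/6 = 42/6 = 7
te_Task 4 = (1 + 4·3 + 11)/6 = 24/6 = 4
te_Task 5 = (11 + 4·13 + 21)/6 = 84/6 = 14
te_Task 6 = (2 + 4·3 + 16)/6 = 30/6 = 5

Forward pass:
ES_Task 1 = 0; EF_Task 1 = 4
ES_Task 2 = 4; EF_Task 2 = 4+13 = 17
ES_Task 3 = max(EF_Task 1=4, EF_Task 2=17) = 17; EF_Task 3 = 17+7 = 24
ES_Task 4 = 4; EF_Task 4 = 4+4 = 8
ES_Task 5 = 17; EF_Task 5 = 17+14 = 31
ES_Task 6 = max(EF_Task 3=24, EF_Task 4=8, EF_Task 5=31) = 31; EF_Task 6 = 31+5 = 36
Expected project duration μ = 36 days. Critical path: Task 1 → Task 2 → Task 5 → Task 6.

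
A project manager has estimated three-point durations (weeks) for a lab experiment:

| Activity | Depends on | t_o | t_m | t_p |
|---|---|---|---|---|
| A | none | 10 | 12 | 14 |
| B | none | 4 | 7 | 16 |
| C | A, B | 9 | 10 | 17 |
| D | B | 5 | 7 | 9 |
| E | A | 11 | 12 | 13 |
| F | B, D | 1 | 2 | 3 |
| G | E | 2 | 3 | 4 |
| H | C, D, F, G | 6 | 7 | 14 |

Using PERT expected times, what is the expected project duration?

te_A = (10 + 4·12 + 14)/6 = 72/6 = 12
te_B = (4 + 4·7 + 16)/6 = 48/6 = 8
te_C = (9 + 4·10 + 17)/6 = 66/6 = 11
te_D = (5 + 4·7 + 9)/6 = 42/6 = 7
te_E = (11 + 4·12 + 13)/6 = 72/6 = 12
te_F = (1 + 4·2 + 3)/6 = 12/6 = 2
te_G = (2 + 4·3 + 4)/6 = 18/6 = 3
te_H = (6 + 4·7 + 14)/6 = 48/6 = 8

Forward pass:
ES_A = 0; EF_A = 12
ES_B = 0; EF_B = 8
ES_C = max(EF_A=12, EF_B=8) = 12; EF_C = 12+11 = 23
ES_D = 8; EF_D = 8+7 = 15
ES_E = 12; EF_E = 12+12 = 24
ES_F = max(EF_B=8, EF_D=15) = 15; EF_F = 15+2 = 17
ES_G = 24; EF_G = 24+3 = 27
ES_H = max(EF_C=23, EF_D=15, EF_F=17, EF_G=27) = 27; EF_H = 27+8 = 35
Expected project duration μ = 35 weeks. Critical path: A → E → G → H.

35 weeks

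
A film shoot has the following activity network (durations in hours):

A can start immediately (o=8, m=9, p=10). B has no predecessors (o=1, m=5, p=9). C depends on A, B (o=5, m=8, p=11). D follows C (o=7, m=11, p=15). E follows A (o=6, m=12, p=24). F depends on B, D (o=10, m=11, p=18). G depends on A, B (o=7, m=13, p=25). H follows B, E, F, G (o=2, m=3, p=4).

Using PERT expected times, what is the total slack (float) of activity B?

4 hours

te_A = (8 + 4·9 + 10)/6 = 54/6 = 9
te_B = (1 + 4·5 + 9)/6 = 30/6 = 5
te_C = (5 + 4·8 + 11)/6 = 48/6 = 8
te_D = (7 + 4·11 + 15)/6 = 66/6 = 11
te_E = (6 + 4·12 + 24)/6 = 78/6 = 13
te_F = (10 + 4·11 + 18)/6 = 72/6 = 12
te_G = (7 + 4·13 + 25)/6 = 84/6 = 14
te_H = (2 + 4·3 + 4)/6 = 18/6 = 3

Forward pass:
ES_A = 0; EF_A = 9
ES_B = 0; EF_B = 5
ES_C = max(EF_A=9, EF_B=5) = 9; EF_C = 9+8 = 17
ES_D = 17; EF_D = 17+11 = 28
ES_E = 9; EF_E = 9+13 = 22
ES_F = max(EF_B=5, EF_D=28) = 28; EF_F = 28+12 = 40
ES_G = max(EF_A=9, EF_B=5) = 9; EF_G = 9+14 = 23
ES_H = max(EF_B=5, EF_E=22, EF_F=40, EF_G=23) = 40; EF_H = 40+3 = 43
Expected project duration μ = 43 hours. Critical path: A → C → D → F → H.

Backward pass:
LF_H = 43; LS_H = 43−3 = 40
LF_G = LS_H = 40; LS_G = 40−14 = 26
LF_F = LS_H = 40; LS_F = 40−12 = 28
LF_E = LS_H = 40; LS_E = 40−13 = 27
LF_D = LS_F = 28; LS_D = 28−11 = 17
LF_C = LS_D = 17; LS_C = 17−8 = 9
LF_B = min(LS_C=9, LS_F=28, LS_G=26, LS_H=40) = 9; LS_B = 9−5 = 4
LF_A = min(LS_C=9, LS_E=27, LS_G=26) = 9; LS_A = 9−9 = 0
Slack_B = LS_B − ES_B = 4 − 0 = 4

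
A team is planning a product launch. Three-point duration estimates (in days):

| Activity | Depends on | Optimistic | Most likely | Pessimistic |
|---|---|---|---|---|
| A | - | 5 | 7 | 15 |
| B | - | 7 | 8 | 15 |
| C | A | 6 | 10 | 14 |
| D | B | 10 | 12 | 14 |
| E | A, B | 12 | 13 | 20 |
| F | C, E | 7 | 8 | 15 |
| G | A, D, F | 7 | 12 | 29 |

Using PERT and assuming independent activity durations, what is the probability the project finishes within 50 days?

te_A = (5 + 4·7 + 15)/6 = 48/6 = 8; σ²_A = ((15−5)/6)² = 2.778
te_B = (7 + 4·8 + 15)/6 = 54/6 = 9; σ²_B = ((15−7)/6)² = 1.778
te_C = (6 + 4·10 + 14)/6 = 60/6 = 10; σ²_C = ((14−6)/6)² = 1.778
te_D = (10 + 4·12 + 14)/6 = 72/6 = 12; σ²_D = ((14−10)/6)² = 0.444
te_E = (12 + 4·13 + 20)/6 = 84/6 = 14; σ²_E = ((20−12)/6)² = 1.778
te_F = (7 + 4·8 + 15)/6 = 54/6 = 9; σ²_F = ((15−7)/6)² = 1.778
te_G = (7 + 4·12 + 29)/6 = 84/6 = 14; σ²_G = ((29−7)/6)² = 13.444

Forward pass:
ES_A = 0; EF_A = 8
ES_B = 0; EF_B = 9
ES_C = 8; EF_C = 8+10 = 18
ES_D = 9; EF_D = 9+12 = 21
ES_E = max(EF_A=8, EF_B=9) = 9; EF_E = 9+14 = 23
ES_F = max(EF_C=18, EF_E=23) = 23; EF_F = 23+9 = 32
ES_G = max(EF_A=8, EF_D=21, EF_F=32) = 32; EF_G = 32+14 = 46
Expected project duration μ = 46 days. Critical path: B → E → F → G.

Variance along critical path = 1.778 + 1.778 + 1.778 + 13.444 = 18.778; σ = √18.778 = 4.333 days.
Z = (50 − 46) / 4.333 = 0.923
P(T ≤ 50) = Φ(0.923) ≈ 0.822

0.822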